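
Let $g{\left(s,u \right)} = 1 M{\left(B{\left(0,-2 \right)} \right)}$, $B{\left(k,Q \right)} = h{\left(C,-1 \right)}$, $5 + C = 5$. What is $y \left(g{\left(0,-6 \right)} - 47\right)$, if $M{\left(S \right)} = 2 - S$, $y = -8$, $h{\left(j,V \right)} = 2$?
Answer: $376$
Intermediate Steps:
$C = 0$ ($C = -5 + 5 = 0$)
$B{\left(k,Q \right)} = 2$
$g{\left(s,u \right)} = 0$ ($g{\left(s,u \right)} = 1 \left(2 - 2\right) = 1 \cdot 0 = 0$)
$y \left(g{\left(0,-6 \right)} - 47\right) = - 8 \left(0 - 47\right) = \left(-8\right) \left(-47\right) = 376$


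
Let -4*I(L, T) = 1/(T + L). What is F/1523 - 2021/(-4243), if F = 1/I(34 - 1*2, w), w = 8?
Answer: 2399103/6462089 ≈ 0.37126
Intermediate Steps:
I(L, T) = -1/(4*(L + T)) (I(L, T) = -1/(4*(T + L)) = -1/(4*(L + T)))
F = -160 (F = 1/(-1/(4*(34 - 1*2) + 4*8)) = 1/(-1/(4*(34 - 2) + 32)) = 1/(-1/(4*32 + 32)) = 1/(-1/(128 + 32)) = 1/(-1/160) = -160)
F/1523 - 2021/(-4243) = -160/1523 - 2021/(-4243) = -160*1/1523 - 2021*(-1/4243) = -160/1523 + 2021/4243 = 2399103/6462089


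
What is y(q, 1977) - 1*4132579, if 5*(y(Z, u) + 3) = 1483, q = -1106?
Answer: -20661427/5 ≈ -4.1323e+6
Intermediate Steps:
y(Z, u) = 1468/5 (y(Z, u) = -3 + (⅕)*1483 = -3 + 1483/5 = 1468/5)
y(q, 1977) - 1*4132579 = 1468/5 - 1*4132579 = 1468/5 - 4132579 = -20661427/5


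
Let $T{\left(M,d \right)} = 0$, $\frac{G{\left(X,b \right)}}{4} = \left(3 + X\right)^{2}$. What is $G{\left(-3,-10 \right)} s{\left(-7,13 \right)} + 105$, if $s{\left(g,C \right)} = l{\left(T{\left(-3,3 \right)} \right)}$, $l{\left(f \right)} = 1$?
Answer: $105$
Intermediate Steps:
$G{\left(X,b \right)} = 4 \left(3 + X\right)^{2}$
$s{\left(g,C \right)} = 1$
$G{\left(-3,-10 \right)} s{\left(-7,13 \right)} + 105 = 4 \left(3 - 3\right)^{2} \cdot 1 + 105 = 4 \cdot 0^{2} \cdot 1 + 105 = 4 \cdot 0 \cdot 1 + 105 = 0 \cdot 1 + 105 = 0 + 105 = 105$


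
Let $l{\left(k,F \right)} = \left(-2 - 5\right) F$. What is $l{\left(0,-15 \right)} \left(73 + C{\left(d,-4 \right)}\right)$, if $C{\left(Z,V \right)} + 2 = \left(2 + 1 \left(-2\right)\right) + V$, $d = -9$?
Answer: $7035$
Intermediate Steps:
$l{\left(k,F \right)} = - 7 F$
$C{\left(Z,V \right)} = -2 + V$ ($C{\left(Z,V \right)} = -2 + \left(\left(2 + 1 \left(-2\right)\right) + V\right) = -2 + \left(\left(2 - 2\right) + V\right) = -2 + \left(0 + V\right) = -2 + V$)
$l{\left(0,-15 \right)} \left(73 + C{\left(d,-4 \right)}\right) = \left(-7\right) \left(-15\right) \left(73 - 6\right) = 105 \left(73 - 6\right) = 105 \cdot 67 = 7035$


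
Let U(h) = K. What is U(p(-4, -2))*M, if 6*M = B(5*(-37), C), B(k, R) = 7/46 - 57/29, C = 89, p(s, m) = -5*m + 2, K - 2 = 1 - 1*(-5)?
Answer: -4838/2001 ≈ -2.4178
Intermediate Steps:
K = 8 (K = 2 + (1 - 1*(-5)) = 2 + (1 + 5) = 2 + 6 = 8)
p(s, m) = 2 - 5*m
U(h) = 8
B(k, R) = -2419/1334 (B(k, R) = 7*(1/46) - 57*1/29 = 7/46 - 57/29 = -2419/1334)
M = -2419/8004 (M = (⅙)*(-2419/1334) = -2419/8004 ≈ -0.30222)
U(p(-4, -2))*M = 8*(-2419/8004) = -4838/2001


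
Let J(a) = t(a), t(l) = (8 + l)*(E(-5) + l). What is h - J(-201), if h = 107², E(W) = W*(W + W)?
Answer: -17694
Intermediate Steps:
E(W) = 2*W² (E(W) = W*(2*W) = 2*W²)
h = 11449
t(l) = (8 + l)*(50 + l) (t(l) = (8 + l)*(2*(-5)² + l) = (8 + l)*(2*25 + l) = (8 + l)*(50 + l))
J(a) = 400 + a² + 58*a
h - J(-201) = 11449 - (400 + (-201)² + 58*(-201)) = 11449 - (400 + 40401 - 11658) = 11449 - 1*29143 = 11449 - 29143 = -17694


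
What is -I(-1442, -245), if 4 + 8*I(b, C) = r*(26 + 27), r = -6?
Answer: 161/4 ≈ 40.250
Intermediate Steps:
I(b, C) = -161/4 (I(b, C) = -1/2 + (-6*(26 + 27))/8 = -1/2 + (-6*53)/8 = -1/2 + (1/8)*(-318) = -1/2 - 159/4 = -161/4)
-I(-1442, -245) = -1*(-161/4) = 161/4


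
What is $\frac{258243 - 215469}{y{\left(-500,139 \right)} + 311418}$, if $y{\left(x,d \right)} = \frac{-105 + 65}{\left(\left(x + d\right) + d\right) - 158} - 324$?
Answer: $\frac{406353}{2955394} \approx 0.1375$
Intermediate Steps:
$y{\left(x,d \right)} = -324 - \frac{40}{-158 + x + 2 d}$ ($y{\left(x,d \right)} = - \frac{40}{\left(\left(d + x\right) + d\right) - 158} - 324 = - \frac{40}{\left(x + 2 d\right) - 158} - 324 = - \frac{40}{-158 + x + 2 d} - 324 = -324 - \frac{40}{-158 + x + 2 d}$)
$\frac{258243 - 215469}{y{\left(-500,139 \right)} + 311418} = \frac{258243 - 215469}{\frac{4 \left(12788 - 22518 - -40500\right)}{-158 - 500 + 2 \cdot 139} + 311418} = \frac{42774}{\frac{4 \left(12788 - 22518 + 40500\right)}{-158 - 500 + 278} + 311418} = \frac{42774}{4 \frac{1}{-380} \cdot 30770 + 311418} = \frac{42774}{4 \left(- \frac{1}{380}\right) 30770 + 311418} = \frac{42774}{- \frac{6154}{19} + 311418} = \frac{42774}{\frac{5910788}{19}} = 42774 \cdot \frac{19}{5910788} = \frac{406353}{2955394}$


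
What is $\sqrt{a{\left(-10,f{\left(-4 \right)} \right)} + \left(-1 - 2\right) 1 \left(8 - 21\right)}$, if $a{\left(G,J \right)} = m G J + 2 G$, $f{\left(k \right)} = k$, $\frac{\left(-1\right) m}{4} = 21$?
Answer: $i \sqrt{3341} \approx 57.801 i$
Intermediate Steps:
$m = -84$ ($m = \left(-4\right) 21 = -84$)
$a{\left(G,J \right)} = 2 G - 84 G J$ ($a{\left(G,J \right)} = - 84 G J + 2 G = 2 G - 84 G J$)
$\sqrt{a{\left(-10,f{\left(-4 \right)} \right)} + \left(-1 - 2\right) 1 \left(8 - 21\right)} = \sqrt{2 \left(-10\right) \left(1 - -168\right) + \left(-1 - 2\right) 1 \left(8 - 21\right)} = \sqrt{2 \left(-10\right) \left(1 + 168\right) + \left(-3\right) 1 \left(-13\right)} = \sqrt{2 \left(-10\right) 169 - -39} = \sqrt{-3380 + 39} = \sqrt{-3341} = i \sqrt{3341}$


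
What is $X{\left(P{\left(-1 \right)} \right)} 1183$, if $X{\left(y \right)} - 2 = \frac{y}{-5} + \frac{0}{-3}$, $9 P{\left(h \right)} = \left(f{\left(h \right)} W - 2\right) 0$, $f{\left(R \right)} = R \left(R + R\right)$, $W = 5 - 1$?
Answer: $2366$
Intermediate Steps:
$W = 4$ ($W = 5 - 1 = 4$)
$f{\left(R \right)} = 2 R^{2}$ ($f{\left(R \right)} = R 2 R = 2 R^{2}$)
$P{\left(h \right)} = 0$ ($P{\left(h \right)} = \frac{\left(2 h^{2} \cdot 4 - 2\right) 0}{9} = \frac{\left(8 h^{2} - 2\right) 0}{9} = \frac{\left(-2 + 8 h^{2}\right) 0}{9} = \frac{1}{9} \cdot 0 = 0$)
$X{\left(y \right)} = 2 - \frac{y}{5}$ ($X{\left(y \right)} = 2 + \left(\frac{y}{-5} + \frac{0}{-3}\right) = 2 + \left(y \left(- \frac{1}{5}\right) + 0 \left(- \frac{1}{3}\right)\right) = 2 + \left(- \frac{y}{5} + 0\right) = 2 - \frac{y}{5}$)
$X{\left(P{\left(-1 \right)} \right)} 1183 = \left(2 - 0\right) 1183 = \left(2 + 0\right) 1183 = 2 \cdot 1183 = 2366$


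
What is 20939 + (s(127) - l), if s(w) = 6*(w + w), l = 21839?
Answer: 624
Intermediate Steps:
s(w) = 12*w (s(w) = 6*(2*w) = 12*w)
20939 + (s(127) - l) = 20939 + (12*127 - 1*21839) = 20939 + (1524 - 21839) = 20939 - 20315 = 624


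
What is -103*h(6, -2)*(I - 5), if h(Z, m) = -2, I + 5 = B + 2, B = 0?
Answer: -1648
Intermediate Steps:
I = -3 (I = -5 + (0 + 2) = -5 + 2 = -3)
-103*h(6, -2)*(I - 5) = -(-206)*(-3 - 5) = -(-206)*(-8) = -103*16 = -1648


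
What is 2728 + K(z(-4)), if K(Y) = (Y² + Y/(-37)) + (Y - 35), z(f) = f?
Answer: 100089/37 ≈ 2705.1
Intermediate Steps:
K(Y) = -35 + Y² + 36*Y/37 (K(Y) = (Y² - Y/37) + (-35 + Y) = -35 + Y² + 36*Y/37)
2728 + K(z(-4)) = 2728 + (-35 + (-4)² + (36/37)*(-4)) = 2728 + (-35 + 16 - 144/37) = 2728 - 847/37 = 100089/37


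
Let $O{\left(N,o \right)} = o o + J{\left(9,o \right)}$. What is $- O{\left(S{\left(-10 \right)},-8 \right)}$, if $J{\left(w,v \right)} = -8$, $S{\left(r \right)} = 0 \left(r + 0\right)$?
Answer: $-56$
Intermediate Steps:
$S{\left(r \right)} = 0$ ($S{\left(r \right)} = 0 r = 0$)
$O{\left(N,o \right)} = -8 + o^{2}$ ($O{\left(N,o \right)} = o o - 8 = o^{2} - 8 = -8 + o^{2}$)
$- O{\left(S{\left(-10 \right)},-8 \right)} = - (-8 + \left(-8\right)^{2}) = - (-8 + 64) = \left(-1\right) 56 = -56$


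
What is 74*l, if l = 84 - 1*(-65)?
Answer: 11026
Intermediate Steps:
l = 149 (l = 84 + 65 = 149)
74*l = 74*149 = 11026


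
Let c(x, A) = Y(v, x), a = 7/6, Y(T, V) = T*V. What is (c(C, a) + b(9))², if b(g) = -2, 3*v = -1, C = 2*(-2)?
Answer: 4/9 ≈ 0.44444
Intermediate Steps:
C = -4
v = -⅓ (v = (⅓)*(-1) = -⅓ ≈ -0.33333)
a = 7/6 (a = 7*(⅙) = 7/6 ≈ 1.1667)
c(x, A) = -x/3
(c(C, a) + b(9))² = (-⅓*(-4) - 2)² = (4/3 - 2)² = (-⅔)² = 4/9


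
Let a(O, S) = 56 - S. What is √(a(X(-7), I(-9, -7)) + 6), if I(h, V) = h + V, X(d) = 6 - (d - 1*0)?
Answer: √78 ≈ 8.8318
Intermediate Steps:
X(d) = 6 - d (X(d) = 6 - (d + 0) = 6 - d)
I(h, V) = V + h
√(a(X(-7), I(-9, -7)) + 6) = √((56 - (-7 - 9)) + 6) = √((56 - 1*(-16)) + 6) = √((56 + 16) + 6) = √(72 + 6) = √78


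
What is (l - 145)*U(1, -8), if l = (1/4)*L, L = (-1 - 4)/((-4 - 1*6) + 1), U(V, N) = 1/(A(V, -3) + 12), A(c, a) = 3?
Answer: -1043/108 ≈ -9.6574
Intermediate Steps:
U(V, N) = 1/15 (U(V, N) = 1/(3 + 12) = 1/15)
L = 5/9 (L = -5/((-4 - 6) + 1) = -5/(-10 + 1) = -5/(-9) = -5*(-⅑) = 5/9 ≈ 0.55556)
l = 5/36 (l = (1/4)*(5/9) = (1*(¼))*(5/9) = (¼)*(5/9) = 5/36 ≈ 0.13889)
(l - 145)*U(1, -8) = (5/36 - 145)*(1/15) = -5215/36*1/15 = -1043/108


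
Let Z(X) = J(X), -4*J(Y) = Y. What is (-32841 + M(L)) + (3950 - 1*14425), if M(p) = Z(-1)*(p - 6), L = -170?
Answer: -43360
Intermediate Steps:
J(Y) = -Y/4
Z(X) = -X/4
M(p) = -3/2 + p/4 (M(p) = (-¼*(-1))*(p - 6) = (-6 + p)/4 = -3/2 + p/4)
(-32841 + M(L)) + (3950 - 1*14425) = (-32841 + (-3/2 + (¼)*(-170))) + (3950 - 1*14425) = (-32841 + (-3/2 - 85/2)) + (3950 - 14425) = (-32841 - 44) - 10475 = -32885 - 10475 = -43360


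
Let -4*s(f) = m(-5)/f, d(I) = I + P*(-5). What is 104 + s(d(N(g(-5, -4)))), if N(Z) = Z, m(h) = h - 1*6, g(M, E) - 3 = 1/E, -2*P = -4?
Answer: 3005/29 ≈ 103.62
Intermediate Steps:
P = 2 (P = -½*(-4) = 2)
g(M, E) = 3 + 1/E
m(h) = -6 + h (m(h) = h - 6 = -6 + h)
d(I) = -10 + I (d(I) = I + 2*(-5) = I - 10 = -10 + I)
s(f) = 11/(4*f) (s(f) = -(-6 - 5)/(4*f) = -(-11)/(4*f) = 11/(4*f))
104 + s(d(N(g(-5, -4)))) = 104 + 11/(4*(-10 + (3 + 1/(-4)))) = 104 + 11/(4*(-10 + (3 - ¼))) = 104 + 11/(4*(-10 + 11/4)) = 104 + 11/(4*(-29/4)) = 104 + (11/4)*(-4/29) = 104 - 11/29 = 3005/29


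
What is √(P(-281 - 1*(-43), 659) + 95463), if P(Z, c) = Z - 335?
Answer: √94890 ≈ 308.04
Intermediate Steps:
P(Z, c) = -335 + Z
√(P(-281 - 1*(-43), 659) + 95463) = √((-335 + (-281 - 1*(-43))) + 95463) = √((-335 + (-281 + 43)) + 95463) = √((-335 - 238) + 95463) = √(-573 + 95463) = √94890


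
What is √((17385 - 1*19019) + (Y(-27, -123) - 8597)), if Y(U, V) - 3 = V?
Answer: I*√10351 ≈ 101.74*I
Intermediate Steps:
Y(U, V) = 3 + V
√((17385 - 1*19019) + (Y(-27, -123) - 8597)) = √((17385 - 1*19019) + ((3 - 123) - 8597)) = √((17385 - 19019) + (-120 - 8597)) = √(-1634 - 8717) = √(-10351) = I*√10351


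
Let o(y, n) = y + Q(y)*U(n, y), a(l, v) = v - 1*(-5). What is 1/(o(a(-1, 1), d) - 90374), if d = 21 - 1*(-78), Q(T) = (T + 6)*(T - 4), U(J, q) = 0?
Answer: -1/90368 ≈ -1.1066e-5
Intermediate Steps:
Q(T) = (-4 + T)*(6 + T) (Q(T) = (6 + T)*(-4 + T) = (-4 + T)*(6 + T))
d = 99 (d = 21 + 78 = 99)
a(l, v) = 5 + v (a(l, v) = v + 5 = 5 + v)
o(y, n) = y (o(y, n) = y + (-24 + y**2 + 2*y)*0 = y + 0 = y)
1/(o(a(-1, 1), d) - 90374) = 1/((5 + 1) - 90374) = 1/(6 - 90374) = 1/(-90368) = -1/90368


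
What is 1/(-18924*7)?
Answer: -1/132468 ≈ -7.5490e-6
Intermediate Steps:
1/(-18924*7) = 1/(-132468) = -1/132468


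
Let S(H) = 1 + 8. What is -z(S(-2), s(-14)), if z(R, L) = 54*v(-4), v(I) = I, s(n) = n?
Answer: 216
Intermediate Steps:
S(H) = 9
z(R, L) = -216 (z(R, L) = 54*(-4) = -216)
-z(S(-2), s(-14)) = -1*(-216) = 216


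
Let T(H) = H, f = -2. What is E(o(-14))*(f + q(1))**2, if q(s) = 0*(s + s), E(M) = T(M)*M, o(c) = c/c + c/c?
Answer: 16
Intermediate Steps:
o(c) = 2 (o(c) = 1 + 1 = 2)
E(M) = M**2 (E(M) = M*M = M**2)
q(s) = 0 (q(s) = 0*(2*s) = 0)
E(o(-14))*(f + q(1))**2 = 2**2*(-2 + 0)**2 = 4*(-2)**2 = 4*4 = 16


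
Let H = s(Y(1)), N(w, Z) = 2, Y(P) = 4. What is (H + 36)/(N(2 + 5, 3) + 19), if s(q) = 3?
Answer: 13/7 ≈ 1.8571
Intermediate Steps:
H = 3
(H + 36)/(N(2 + 5, 3) + 19) = (3 + 36)/(2 + 19) = 39/21 = (1/21)*39 = 13/7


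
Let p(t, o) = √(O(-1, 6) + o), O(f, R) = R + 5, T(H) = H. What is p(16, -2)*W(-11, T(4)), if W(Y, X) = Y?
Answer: -33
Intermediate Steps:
O(f, R) = 5 + R
p(t, o) = √(11 + o) (p(t, o) = √((5 + 6) + o) = √(11 + o))
p(16, -2)*W(-11, T(4)) = √(11 - 2)*(-11) = √9*(-11) = 3*(-11) = -33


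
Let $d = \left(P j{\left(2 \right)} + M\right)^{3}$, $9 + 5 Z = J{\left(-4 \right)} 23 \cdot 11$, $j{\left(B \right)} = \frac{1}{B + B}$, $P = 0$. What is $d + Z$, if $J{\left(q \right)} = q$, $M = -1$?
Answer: $- \frac{1026}{5} \approx -205.2$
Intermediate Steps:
$j{\left(B \right)} = \frac{1}{2 B}$
$Z = - \frac{1021}{5}$ ($Z = - \frac{9}{5} + \frac{\left(-4\right) 23 \cdot 11}{5} = - \frac{9}{5} + \frac{\left(-92\right) 11}{5} = - \frac{9}{5} + \frac{1}{5} \left(-1012\right) = - \frac{9}{5} - \frac{1012}{5} = - \frac{1021}{5} \approx -204.2$)
$d = -1$ ($d = \left(0 \frac{1}{2 \cdot 2} - 1\right)^{3} = \left(0 \cdot \frac{1}{2} \cdot \frac{1}{2} - 1\right)^{3} = \left(0 \cdot \frac{1}{4} - 1\right)^{3} = \left(0 - 1\right)^{3} = \left(-1\right)^{3} = -1$)
$d + Z = -1 - \frac{1021}{5} = - \frac{1026}{5}$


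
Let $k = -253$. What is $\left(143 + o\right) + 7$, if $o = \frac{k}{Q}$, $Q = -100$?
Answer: $\frac{15253}{100} \approx 152.53$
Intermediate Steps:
$o = \frac{253}{100}$ ($o = - \frac{253}{-100} = \left(-253\right) \left(- \frac{1}{100}\right) = \frac{253}{100} \approx 2.53$)
$\left(143 + o\right) + 7 = \left(143 + \frac{253}{100}\right) + 7 = \frac{14553}{100} + 7 = \frac{15253}{100}$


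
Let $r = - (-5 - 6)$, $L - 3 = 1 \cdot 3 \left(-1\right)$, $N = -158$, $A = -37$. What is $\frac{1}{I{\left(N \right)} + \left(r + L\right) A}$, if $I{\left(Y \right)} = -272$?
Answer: $- \frac{1}{679} \approx -0.0014728$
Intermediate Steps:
$L = 0$ ($L = 3 + 1 \cdot 3 \left(-1\right) = 3 + 3 \left(-1\right) = 3 - 3 = 0$)
$r = 11$ ($r = \left(-1\right) \left(-11\right) = 11$)
$\frac{1}{I{\left(N \right)} + \left(r + L\right) A} = \frac{1}{-272 + \left(11 + 0\right) \left(-37\right)} = \frac{1}{-272 + 11 \left(-37\right)} = \frac{1}{-272 - 407} = \frac{1}{-679} = - \frac{1}{679}$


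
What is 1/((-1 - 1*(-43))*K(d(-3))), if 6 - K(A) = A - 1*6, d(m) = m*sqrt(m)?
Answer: 2/1197 - I*sqrt(3)/2394 ≈ 0.0016708 - 0.0007235*I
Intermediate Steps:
d(m) = m**(3/2)
K(A) = 12 - A (K(A) = 6 - (A - 1*6) = 6 - (A - 6) = 6 - (-6 + A) = 6 + (6 - A) = 12 - A)
1/((-1 - 1*(-43))*K(d(-3))) = 1/((-1 - 1*(-43))*(12 - (-3)**(3/2))) = 1/((-1 + 43)*(12 - (-3)*I*sqrt(3))) = 1/(42*(12 + 3*I*sqrt(3))) = 1/(504 + 126*I*sqrt(3))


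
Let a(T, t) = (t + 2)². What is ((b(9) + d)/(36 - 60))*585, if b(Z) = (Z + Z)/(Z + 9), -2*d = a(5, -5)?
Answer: 1365/16 ≈ 85.313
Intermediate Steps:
a(T, t) = (2 + t)²
d = -9/2 (d = -(2 - 5)²/2 = -½*(-3)² = -½*9 = -9/2 ≈ -4.5000)
b(Z) = 2*Z/(9 + Z) (b(Z) = (2*Z)/(9 + Z) = 2*Z/(9 + Z))
((b(9) + d)/(36 - 60))*585 = ((2*9/(9 + 9) - 9/2)/(36 - 60))*585 = ((2*9/18 - 9/2)/(-24))*585 = ((2*9*(1/18) - 9/2)*(-1/24))*585 = ((1 - 9/2)*(-1/24))*585 = -7/2*(-1/24)*585 = (7/48)*585 = 1365/16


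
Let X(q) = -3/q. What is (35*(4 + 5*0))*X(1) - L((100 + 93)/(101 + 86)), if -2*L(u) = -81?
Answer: -921/2 ≈ -460.50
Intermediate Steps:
L(u) = 81/2 (L(u) = -½*(-81) = 81/2)
X(q) = -3/q
(35*(4 + 5*0))*X(1) - L((100 + 93)/(101 + 86)) = (35*(4 + 5*0))*(-3/1) - 1*81/2 = (35*(4 + 0))*(-3*1) - 81/2 = (35*4)*(-3) - 81/2 = 140*(-3) - 81/2 = -420 - 81/2 = -921/2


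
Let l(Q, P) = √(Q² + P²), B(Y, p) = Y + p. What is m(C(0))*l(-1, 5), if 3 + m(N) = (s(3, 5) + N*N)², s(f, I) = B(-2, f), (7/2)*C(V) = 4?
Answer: 5566*√26/2401 ≈ 11.821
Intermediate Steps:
C(V) = 8/7 (C(V) = (2/7)*4 = 8/7)
s(f, I) = -2 + f
l(Q, P) = √(P² + Q²)
m(N) = -3 + (1 + N²)² (m(N) = -3 + ((-2 + 3) + N*N)² = -3 + (1 + N²)²)
m(C(0))*l(-1, 5) = (-3 + (1 + (8/7)²)²)*√(5² + (-1)²) = (-3 + (1 + 64/49)²)*√(25 + 1) = (-3 + (113/49)²)*√26 = (-3 + 12769/2401)*√26 = 5566*√26/2401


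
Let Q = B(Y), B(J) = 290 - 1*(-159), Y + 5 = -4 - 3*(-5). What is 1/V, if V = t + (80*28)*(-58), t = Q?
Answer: -1/129471 ≈ -7.7237e-6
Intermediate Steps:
Y = 6 (Y = -5 + (-4 - 3*(-5)) = -5 + (-4 + 15) = -5 + 11 = 6)
B(J) = 449 (B(J) = 290 + 159 = 449)
Q = 449
t = 449
V = -129471 (V = 449 + (80*28)*(-58) = 449 + 2240*(-58) = 449 - 129920 = -129471)
1/V = 1/(-129471) = -1/129471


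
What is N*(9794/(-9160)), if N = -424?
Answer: 519082/1145 ≈ 453.35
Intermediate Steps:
N*(9794/(-9160)) = -4152656/(-9160) = -4152656*(-1)/9160 = -424*(-4897/4580) = 519082/1145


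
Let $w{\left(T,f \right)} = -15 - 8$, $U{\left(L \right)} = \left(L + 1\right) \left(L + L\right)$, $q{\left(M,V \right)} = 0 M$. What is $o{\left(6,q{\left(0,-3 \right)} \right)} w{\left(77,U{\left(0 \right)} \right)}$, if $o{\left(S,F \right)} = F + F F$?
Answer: $0$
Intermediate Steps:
$q{\left(M,V \right)} = 0$
$U{\left(L \right)} = 2 L \left(1 + L\right)$ ($U{\left(L \right)} = \left(1 + L\right) 2 L = 2 L \left(1 + L\right)$)
$o{\left(S,F \right)} = F + F^{2}$
$w{\left(T,f \right)} = -23$ ($w{\left(T,f \right)} = -15 - 8 = -23$)
$o{\left(6,q{\left(0,-3 \right)} \right)} w{\left(77,U{\left(0 \right)} \right)} = 0 \left(1 + 0\right) \left(-23\right) = 0 \cdot 1 \left(-23\right) = 0 \left(-23\right) = 0$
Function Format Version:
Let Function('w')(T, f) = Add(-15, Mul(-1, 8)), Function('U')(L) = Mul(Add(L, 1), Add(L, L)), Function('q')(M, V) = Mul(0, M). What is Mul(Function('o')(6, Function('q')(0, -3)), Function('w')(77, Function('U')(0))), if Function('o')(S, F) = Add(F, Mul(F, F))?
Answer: 0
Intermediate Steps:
Function('q')(M, V) = 0
Function('U')(L) = Mul(2, L, Add(1, L)) (Function('U')(L) = Mul(Add(1, L), Mul(2, L)) = Mul(2, L, Add(1, L)))
Function('o')(S, F) = Add(F, Pow(F, 2))
Function('w')(T, f) = -23 (Function('w')(T, f) = Add(-15, -8) = -23)
Mul(Function('o')(6, Function('q')(0, -3)), Function('w')(77, Function('U')(0))) = Mul(Mul(0, Add(1, 0)), -23) = Mul(Mul(0, 1), -23) = Mul(0, -23) = 0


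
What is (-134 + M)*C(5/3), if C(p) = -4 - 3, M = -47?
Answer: 1267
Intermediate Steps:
C(p) = -7
(-134 + M)*C(5/3) = (-134 - 47)*(-7) = -181*(-7) = 1267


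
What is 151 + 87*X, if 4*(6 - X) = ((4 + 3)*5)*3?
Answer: -6443/4 ≈ -1610.8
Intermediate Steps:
X = -81/4 (X = 6 - (4 + 3)*5*3/4 = 6 - 7*5*3/4 = 6 - 35*3/4 = 6 - ¼*105 = 6 - 105/4 = -81/4 ≈ -20.250)
151 + 87*X = 151 + 87*(-81/4) = 151 - 7047/4 = -6443/4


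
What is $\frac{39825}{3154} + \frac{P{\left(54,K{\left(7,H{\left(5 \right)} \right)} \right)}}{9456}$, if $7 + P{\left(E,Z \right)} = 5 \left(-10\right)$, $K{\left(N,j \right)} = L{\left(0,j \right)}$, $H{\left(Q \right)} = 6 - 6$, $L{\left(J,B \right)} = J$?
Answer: $\frac{62734237}{4970704} \approx 12.621$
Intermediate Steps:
$H{\left(Q \right)} = 0$ ($H{\left(Q \right)} = 6 - 6 = 0$)
$K{\left(N,j \right)} = 0$
$P{\left(E,Z \right)} = -57$ ($P{\left(E,Z \right)} = -7 + 5 \left(-10\right) = -7 - 50 = -57$)
$\frac{39825}{3154} + \frac{P{\left(54,K{\left(7,H{\left(5 \right)} \right)} \right)}}{9456} = \frac{39825}{3154} - \frac{57}{9456} = 39825 \cdot \frac{1}{3154} - \frac{19}{3152} = \frac{39825}{3154} - \frac{19}{3152} = \frac{62734237}{4970704}$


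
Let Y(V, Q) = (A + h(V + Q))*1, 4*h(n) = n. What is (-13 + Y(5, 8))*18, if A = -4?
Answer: -495/2 ≈ -247.50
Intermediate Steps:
h(n) = n/4
Y(V, Q) = -4 + Q/4 + V/4 (Y(V, Q) = (-4 + (V + Q)/4)*1 = (-4 + (Q + V)/4)*1 = (-4 + (Q/4 + V/4))*1 = (-4 + Q/4 + V/4)*1 = -4 + Q/4 + V/4)
(-13 + Y(5, 8))*18 = (-13 + (-4 + (¼)*8 + (¼)*5))*18 = (-13 + (-4 + 2 + 5/4))*18 = (-13 - ¾)*18 = -55/4*18 = -495/2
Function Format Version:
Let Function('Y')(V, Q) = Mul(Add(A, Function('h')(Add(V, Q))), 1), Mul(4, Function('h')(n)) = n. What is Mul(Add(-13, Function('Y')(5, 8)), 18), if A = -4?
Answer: Rational(-495, 2) ≈ -247.50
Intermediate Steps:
Function('h')(n) = Mul(Rational(1, 4), n)
Function('Y')(V, Q) = Add(-4, Mul(Rational(1, 4), Q), Mul(Rational(1, 4), V)) (Function('Y')(V, Q) = Mul(Add(-4, Mul(Rational(1, 4), Add(V, Q))), 1) = Mul(Add(-4, Mul(Rational(1, 4), Add(Q, V))), 1) = Mul(Add(-4, Add(Mul(Rational(1, 4), Q), Mul(Rational(1, 4), V))), 1) = Mul(Add(-4, Mul(Rational(1, 4), Q), Mul(Rational(1, 4), V)), 1) = Add(-4, Mul(Rational(1, 4), Q), Mul(Rational(1, 4), V)))
Mul(Add(-13, Function('Y')(5, 8)), 18) = Mul(Add(-13, Add(-4, Mul(Rational(1, 4), 8), Mul(Rational(1, 4), 5))), 18) = Mul(Add(-13, Add(-4, 2, Rational(5, 4))), 18) = Mul(Add(-13, Rational(-3, 4)), 18) = Mul(Rational(-55, 4), 18) = Rational(-495, 2)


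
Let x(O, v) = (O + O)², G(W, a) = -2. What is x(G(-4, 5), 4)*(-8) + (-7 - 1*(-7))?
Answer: -128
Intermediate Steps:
x(O, v) = 4*O² (x(O, v) = (2*O)² = 4*O²)
x(G(-4, 5), 4)*(-8) + (-7 - 1*(-7)) = (4*(-2)²)*(-8) + (-7 - 1*(-7)) = (4*4)*(-8) + (-7 + 7) = 16*(-8) + 0 = -128 + 0 = -128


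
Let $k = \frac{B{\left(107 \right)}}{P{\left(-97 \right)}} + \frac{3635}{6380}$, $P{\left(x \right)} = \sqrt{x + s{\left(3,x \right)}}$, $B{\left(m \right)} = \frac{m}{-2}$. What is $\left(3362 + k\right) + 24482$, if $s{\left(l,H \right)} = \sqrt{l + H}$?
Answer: $\frac{35529671}{1276} - \frac{107}{2 \sqrt{-97 + i \sqrt{94}}} \approx 27844.0 + 5.4119 i$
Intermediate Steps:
$B{\left(m \right)} = - \frac{m}{2}$ ($B{\left(m \right)} = m \left(- \frac{1}{2}\right) = - \frac{m}{2}$)
$s{\left(l,H \right)} = \sqrt{H + l}$
$P{\left(x \right)} = \sqrt{x + \sqrt{3 + x}}$ ($P{\left(x \right)} = \sqrt{x + \sqrt{x + 3}} = \sqrt{x + \sqrt{3 + x}}$)
$k = \frac{727}{1276} - \frac{107}{2 \sqrt{-97 + i \sqrt{94}}}$ ($k = \frac{\left(- \frac{1}{2}\right) 107}{\sqrt{-97 + \sqrt{3 - 97}}} + \frac{3635}{6380} = - \frac{107}{2 \sqrt{-97 + \sqrt{-94}}} + 3635 \cdot \frac{1}{6380} = - \frac{107}{2 \sqrt{-97 + i \sqrt{94}}} + \frac{727}{1276} = \frac{727}{1276} - \frac{107}{2 \sqrt{-97 + i \sqrt{94}}} \approx 0.29996 + 5.4119 i$)
$\left(3362 + k\right) + 24482 = \left(3362 + \left(\frac{727}{1276} - \frac{107}{2 \sqrt{-97 + i \sqrt{94}}}\right)\right) + 24482 = \left(\frac{4290639}{1276} - \frac{107}{2 \sqrt{-97 + i \sqrt{94}}}\right) + 24482 = \frac{35529671}{1276} - \frac{107}{2 \sqrt{-97 + i \sqrt{94}}}$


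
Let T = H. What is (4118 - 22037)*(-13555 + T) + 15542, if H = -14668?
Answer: 505743479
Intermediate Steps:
T = -14668
(4118 - 22037)*(-13555 + T) + 15542 = (4118 - 22037)*(-13555 - 14668) + 15542 = -17919*(-28223) + 15542 = 505727937 + 15542 = 505743479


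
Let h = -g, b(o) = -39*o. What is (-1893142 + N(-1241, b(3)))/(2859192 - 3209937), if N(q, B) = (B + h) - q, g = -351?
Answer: 1891667/350745 ≈ 5.3933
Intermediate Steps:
h = 351 (h = -1*(-351) = 351)
N(q, B) = 351 + B - q (N(q, B) = (B + 351) - q = (351 + B) - q = 351 + B - q)
(-1893142 + N(-1241, b(3)))/(2859192 - 3209937) = (-1893142 + (351 - 39*3 - 1*(-1241)))/(2859192 - 3209937) = (-1893142 + (351 - 117 + 1241))/(-350745) = (-1893142 + 1475)*(-1/350745) = -1891667*(-1/350745) = 1891667/350745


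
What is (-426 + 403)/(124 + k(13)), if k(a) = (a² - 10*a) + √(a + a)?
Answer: -3749/26543 + 23*√26/26543 ≈ -0.13682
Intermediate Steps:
k(a) = a² - 10*a + √2*√a (k(a) = (a² - 10*a) + √(2*a) = (a² - 10*a) + √2*√a = a² - 10*a + √2*√a)
(-426 + 403)/(124 + k(13)) = (-426 + 403)/(124 + (13² - 10*13 + √2*√13)) = -23/(124 + (169 - 130 + √26)) = -23/(124 + (39 + √26)) = -23/(163 + √26)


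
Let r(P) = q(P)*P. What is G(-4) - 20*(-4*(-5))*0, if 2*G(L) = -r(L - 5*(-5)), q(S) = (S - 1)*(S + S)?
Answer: -8820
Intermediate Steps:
q(S) = 2*S*(-1 + S) (q(S) = (-1 + S)*(2*S) = 2*S*(-1 + S))
r(P) = 2*P²*(-1 + P) (r(P) = (2*P*(-1 + P))*P = 2*P²*(-1 + P))
G(L) = -(25 + L)²*(24 + L) (G(L) = (-2*(L - 5*(-5))²*(-1 + (L - 5*(-5))))/2 = (-2*(L + 25)²*(-1 + (L + 25)))/2 = (-2*(25 + L)²*(-1 + (25 + L)))/2 = (-2*(25 + L)²*(24 + L))/2 = -(25 + L)²*(24 + L))
G(-4) - 20*(-4*(-5))*0 = (25 - 4)²*(-24 - 1*(-4)) - 20*(-4*(-5))*0 = 21²*(-24 + 4) - 400*0 = 441*(-20) - 20*0 = -8820 + 0 = -8820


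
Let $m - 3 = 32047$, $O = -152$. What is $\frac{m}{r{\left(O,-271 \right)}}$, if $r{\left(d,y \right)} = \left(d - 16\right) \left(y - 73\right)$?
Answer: $\frac{16025}{28896} \approx 0.55457$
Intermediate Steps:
$m = 32050$ ($m = 3 + 32047 = 32050$)
$r{\left(d,y \right)} = \left(-73 + y\right) \left(-16 + d\right)$ ($r{\left(d,y \right)} = \left(-16 + d\right) \left(-73 + y\right) = \left(-73 + y\right) \left(-16 + d\right)$)
$\frac{m}{r{\left(O,-271 \right)}} = \frac{32050}{1168 - -11096 - -4336 - -41192} = \frac{32050}{1168 + 11096 + 4336 + 41192} = \frac{32050}{57792} = 32050 \cdot \frac{1}{57792} = \frac{16025}{28896}$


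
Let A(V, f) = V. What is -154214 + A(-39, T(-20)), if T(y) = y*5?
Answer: -154253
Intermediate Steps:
T(y) = 5*y
-154214 + A(-39, T(-20)) = -154214 - 39 = -154253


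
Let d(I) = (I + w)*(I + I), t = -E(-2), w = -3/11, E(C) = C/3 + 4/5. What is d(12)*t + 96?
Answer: 3216/55 ≈ 58.473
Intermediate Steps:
E(C) = ⅘ + C/3 (E(C) = C*(⅓) + 4*(⅕) = C/3 + ⅘ = ⅘ + C/3)
w = -3/11 (w = -3*1/11 = -3/11 ≈ -0.27273)
t = -2/15 (t = -(⅘ + (⅓)*(-2)) = -(⅘ - ⅔) = -1*2/15 = -2/15 ≈ -0.13333)
d(I) = 2*I*(-3/11 + I) (d(I) = (I - 3/11)*(I + I) = (-3/11 + I)*(2*I) = 2*I*(-3/11 + I))
d(12)*t + 96 = ((2/11)*12*(-3 + 11*12))*(-2/15) + 96 = ((2/11)*12*(-3 + 132))*(-2/15) + 96 = ((2/11)*12*129)*(-2/15) + 96 = (3096/11)*(-2/15) + 96 = -2064/55 + 96 = 3216/55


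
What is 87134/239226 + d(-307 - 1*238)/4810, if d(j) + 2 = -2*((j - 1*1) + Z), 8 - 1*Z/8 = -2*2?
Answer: 12191144/22128405 ≈ 0.55093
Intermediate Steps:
Z = 96 (Z = 64 - (-16)*2 = 64 - 8*(-4) = 64 + 32 = 96)
d(j) = -192 - 2*j (d(j) = -2 - 2*((j - 1*1) + 96) = -2 - 2*((j - 1) + 96) = -2 - 2*((-1 + j) + 96) = -2 - 2*(95 + j) = -2 + (-190 - 2*j) = -192 - 2*j)
87134/239226 + d(-307 - 1*238)/4810 = 87134/239226 + (-192 - 2*(-307 - 1*238))/4810 = 87134*(1/239226) + (-192 - 2*(-307 - 238))*(1/4810) = 43567/119613 + (-192 - 2*(-545))*(1/4810) = 43567/119613 + (-192 + 1090)*(1/4810) = 43567/119613 + 898*(1/4810) = 43567/119613 + 449/2405 = 12191144/22128405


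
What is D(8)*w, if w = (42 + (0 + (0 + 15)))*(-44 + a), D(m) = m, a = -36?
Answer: -36480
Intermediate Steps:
w = -4560 (w = (42 + (0 + (0 + 15)))*(-44 - 36) = (42 + (0 + 15))*(-80) = (42 + 15)*(-80) = 57*(-80) = -4560)
D(8)*w = 8*(-4560) = -36480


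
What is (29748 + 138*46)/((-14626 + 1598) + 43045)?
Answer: 36096/30017 ≈ 1.2025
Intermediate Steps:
(29748 + 138*46)/((-14626 + 1598) + 43045) = (29748 + 6348)/(-13028 + 43045) = 36096/30017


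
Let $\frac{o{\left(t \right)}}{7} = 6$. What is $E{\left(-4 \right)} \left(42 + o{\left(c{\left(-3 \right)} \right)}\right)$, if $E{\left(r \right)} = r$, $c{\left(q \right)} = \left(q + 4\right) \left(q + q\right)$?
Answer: $-336$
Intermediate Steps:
$c{\left(q \right)} = 2 q \left(4 + q\right)$ ($c{\left(q \right)} = \left(4 + q\right) 2 q = 2 q \left(4 + q\right)$)
$o{\left(t \right)} = 42$ ($o{\left(t \right)} = 7 \cdot 6 = 42$)
$E{\left(-4 \right)} \left(42 + o{\left(c{\left(-3 \right)} \right)}\right) = - 4 \left(42 + 42\right) = \left(-4\right) 84 = -336$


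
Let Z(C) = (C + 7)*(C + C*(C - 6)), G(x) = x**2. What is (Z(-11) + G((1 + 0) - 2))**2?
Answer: 494209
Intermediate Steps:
Z(C) = (7 + C)*(C + C*(-6 + C))
(Z(-11) + G((1 + 0) - 2))**2 = (-11*(-35 + (-11)**2 + 2*(-11)) + ((1 + 0) - 2)**2)**2 = (-11*(-35 + 121 - 22) + (1 - 2)**2)**2 = (-11*64 + (-1)**2)**2 = (-704 + 1)**2 = (-703)**2 = 494209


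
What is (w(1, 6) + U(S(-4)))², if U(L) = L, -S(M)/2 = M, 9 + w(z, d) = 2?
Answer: 1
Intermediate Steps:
w(z, d) = -7 (w(z, d) = -9 + 2 = -7)
S(M) = -2*M
(w(1, 6) + U(S(-4)))² = (-7 - 2*(-4))² = (-7 + 8)² = 1² = 1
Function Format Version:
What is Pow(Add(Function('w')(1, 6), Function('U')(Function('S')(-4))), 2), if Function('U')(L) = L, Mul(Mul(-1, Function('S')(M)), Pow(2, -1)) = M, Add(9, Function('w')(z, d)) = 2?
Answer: 1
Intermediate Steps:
Function('w')(z, d) = -7 (Function('w')(z, d) = Add(-9, 2) = -7)
Function('S')(M) = Mul(-2, M)
Pow(Add(Function('w')(1, 6), Function('U')(Function('S')(-4))), 2) = Pow(Add(-7, Mul(-2, -4)), 2) = Pow(Add(-7, 8), 2) = Pow(1, 2) = 1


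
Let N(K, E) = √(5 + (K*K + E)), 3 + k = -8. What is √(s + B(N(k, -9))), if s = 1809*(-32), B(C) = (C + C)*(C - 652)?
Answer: √(-57654 - 3912*√13) ≈ 267.88*I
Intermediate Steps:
k = -11 (k = -3 - 8 = -11)
N(K, E) = √(5 + E + K²) (N(K, E) = √(5 + (K² + E)) = √(5 + (E + K²)) = √(5 + E + K²))
B(C) = 2*C*(-652 + C) (B(C) = (2*C)*(-652 + C) = 2*C*(-652 + C))
s = -57888
√(s + B(N(k, -9))) = √(-57888 + 2*√(5 - 9 + (-11)²)*(-652 + √(5 - 9 + (-11)²))) = √(-57888 + 2*√(5 - 9 + 121)*(-652 + √(5 - 9 + 121))) = √(-57888 + 2*√117*(-652 + √117)) = √(-57888 + 2*(3*√13)*(-652 + 3*√13)) = √(-57888 + 6*√13*(-652 + 3*√13))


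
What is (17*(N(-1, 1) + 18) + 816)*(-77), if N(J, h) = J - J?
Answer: -86394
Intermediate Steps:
N(J, h) = 0
(17*(N(-1, 1) + 18) + 816)*(-77) = (17*(0 + 18) + 816)*(-77) = (17*18 + 816)*(-77) = (306 + 816)*(-77) = 1122*(-77) = -86394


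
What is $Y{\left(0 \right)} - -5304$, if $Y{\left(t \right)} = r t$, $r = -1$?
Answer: $5304$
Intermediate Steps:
$Y{\left(t \right)} = - t$
$Y{\left(0 \right)} - -5304 = \left(-1\right) 0 - -5304 = 0 + 5304 = 5304$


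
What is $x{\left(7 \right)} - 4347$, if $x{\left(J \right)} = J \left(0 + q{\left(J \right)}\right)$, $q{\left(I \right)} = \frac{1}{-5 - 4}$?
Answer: $- \frac{39130}{9} \approx -4347.8$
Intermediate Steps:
$q{\left(I \right)} = - \frac{1}{9}$ ($q{\left(I \right)} = \frac{1}{-9} = - \frac{1}{9}$)
$x{\left(J \right)} = - \frac{J}{9}$ ($x{\left(J \right)} = J \left(0 - \frac{1}{9}\right) = J \left(- \frac{1}{9}\right) = - \frac{J}{9}$)
$x{\left(7 \right)} - 4347 = \left(- \frac{1}{9}\right) 7 - 4347 = - \frac{7}{9} - 4347 = - \frac{39130}{9}$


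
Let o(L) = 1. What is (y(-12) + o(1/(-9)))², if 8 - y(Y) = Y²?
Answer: 18225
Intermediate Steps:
y(Y) = 8 - Y²
(y(-12) + o(1/(-9)))² = ((8 - 1*(-12)²) + 1)² = ((8 - 1*144) + 1)² = ((8 - 144) + 1)² = (-136 + 1)² = (-135)² = 18225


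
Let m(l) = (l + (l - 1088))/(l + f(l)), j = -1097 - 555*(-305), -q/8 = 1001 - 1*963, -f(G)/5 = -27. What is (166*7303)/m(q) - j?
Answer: -40175763/848 ≈ -47377.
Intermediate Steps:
f(G) = 135 (f(G) = -5*(-27) = 135)
q = -304 (q = -8*(1001 - 1*963) = -8*(1001 - 963) = -8*38 = -304)
j = 168178 (j = -1097 + 169275 = 168178)
m(l) = (-1088 + 2*l)/(135 + l) (m(l) = (l + (l - 1088))/(l + 135) = (l + (-1088 + l))/(135 + l) = (-1088 + 2*l)/(135 + l))
(166*7303)/m(q) - j = (166*7303)/((2*(-544 - 304)/(135 - 304))) - 1*168178 = 1212298/((2*(-848)/(-169))) - 168178 = 1212298/((2*(-1/169)*(-848))) - 168178 = 1212298/(1696/169) - 168178 = 1212298*(169/1696) - 168178 = 102439181/848 - 168178 = -40175763/848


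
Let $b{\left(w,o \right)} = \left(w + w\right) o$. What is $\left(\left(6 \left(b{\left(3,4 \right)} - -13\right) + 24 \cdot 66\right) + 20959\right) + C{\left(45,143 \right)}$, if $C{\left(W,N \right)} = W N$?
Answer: $29200$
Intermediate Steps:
$C{\left(W,N \right)} = N W$
$b{\left(w,o \right)} = 2 o w$ ($b{\left(w,o \right)} = 2 w o = 2 o w$)
$\left(\left(6 \left(b{\left(3,4 \right)} - -13\right) + 24 \cdot 66\right) + 20959\right) + C{\left(45,143 \right)} = \left(\left(6 \left(2 \cdot 4 \cdot 3 - -13\right) + 24 \cdot 66\right) + 20959\right) + 143 \cdot 45 = \left(\left(6 \left(24 + 13\right) + 1584\right) + 20959\right) + 6435 = \left(\left(6 \cdot 37 + 1584\right) + 20959\right) + 6435 = \left(\left(222 + 1584\right) + 20959\right) + 6435 = \left(1806 + 20959\right) + 6435 = 22765 + 6435 = 29200$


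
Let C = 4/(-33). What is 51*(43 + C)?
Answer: 24055/11 ≈ 2186.8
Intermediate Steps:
C = -4/33 (C = 4*(-1/33) = -4/33 ≈ -0.12121)
51*(43 + C) = 51*(43 - 4/33) = 51*(1415/33) = 24055/11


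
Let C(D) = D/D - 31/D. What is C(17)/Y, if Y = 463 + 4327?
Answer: -7/40715 ≈ -0.00017193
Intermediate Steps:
Y = 4790
C(D) = 1 - 31/D
C(17)/Y = ((-31 + 17)/17)/4790 = ((1/17)*(-14))*(1/4790) = -14/17*1/4790 = -7/40715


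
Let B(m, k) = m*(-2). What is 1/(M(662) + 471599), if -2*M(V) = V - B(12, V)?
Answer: 1/471256 ≈ 2.1220e-6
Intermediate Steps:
B(m, k) = -2*m
M(V) = -12 - V/2 (M(V) = -(V - (-2)*12)/2 = -(V - 1*(-24))/2 = -(V + 24)/2 = -(24 + V)/2 = -12 - V/2)
1/(M(662) + 471599) = 1/((-12 - ½*662) + 471599) = 1/((-12 - 331) + 471599) = 1/(-343 + 471599) = 1/471256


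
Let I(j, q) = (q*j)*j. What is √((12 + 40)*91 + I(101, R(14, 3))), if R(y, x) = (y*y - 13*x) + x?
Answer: 2*√409223 ≈ 1279.4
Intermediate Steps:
R(y, x) = y² - 12*x (R(y, x) = (y² - 13*x) + x = y² - 12*x)
I(j, q) = q*j² (I(j, q) = (j*q)*j = q*j²)
√((12 + 40)*91 + I(101, R(14, 3))) = √((12 + 40)*91 + (14² - 12*3)*101²) = √(52*91 + (196 - 36)*10201) = √(4732 + 160*10201) = √(4732 + 1632160) = √1636892 = 2*√409223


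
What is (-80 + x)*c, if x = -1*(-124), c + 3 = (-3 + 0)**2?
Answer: 264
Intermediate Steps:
c = 6 (c = -3 + (-3 + 0)**2 = -3 + (-3)**2 = -3 + 9 = 6)
x = 124
(-80 + x)*c = (-80 + 124)*6 = 44*6 = 264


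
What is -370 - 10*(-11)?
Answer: -260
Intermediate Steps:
-370 - 10*(-11) = -370 - 1*(-110) = -370 + 110 = -260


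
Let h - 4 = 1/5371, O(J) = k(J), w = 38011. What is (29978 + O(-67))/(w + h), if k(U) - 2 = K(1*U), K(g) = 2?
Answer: 26838887/34029761 ≈ 0.78869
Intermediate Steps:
k(U) = 4 (k(U) = 2 + 2 = 4)
O(J) = 4
h = 21485/5371 (h = 4 + 1/5371 = 21485/5371 ≈ 4.0002)
(29978 + O(-67))/(w + h) = (29978 + 4)/(38011 + 21485/5371) = 29982/(204178566/5371) = 29982*(5371/204178566) = 26838887/34029761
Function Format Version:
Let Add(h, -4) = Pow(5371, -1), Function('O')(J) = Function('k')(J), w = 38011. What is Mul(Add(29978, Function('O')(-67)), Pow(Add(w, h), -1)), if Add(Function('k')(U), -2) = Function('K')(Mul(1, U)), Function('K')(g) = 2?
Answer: Rational(26838887, 34029761) ≈ 0.78869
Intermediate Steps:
Function('k')(U) = 4 (Function('k')(U) = Add(2, 2) = 4)
Function('O')(J) = 4
h = Rational(21485, 5371) (h = Add(4, Pow(5371, -1)) = Add(4, Rational(1, 5371)) = Rational(21485, 5371) ≈ 4.0002)
Mul(Add(29978, Function('O')(-67)), Pow(Add(w, h), -1)) = Mul(Add(29978, 4), Pow(Add(38011, Rational(21485, 5371)), -1)) = Mul(29982, Pow(Rational(204178566, 5371), -1)) = Mul(29982, Rational(5371, 204178566)) = Rational(26838887, 34029761)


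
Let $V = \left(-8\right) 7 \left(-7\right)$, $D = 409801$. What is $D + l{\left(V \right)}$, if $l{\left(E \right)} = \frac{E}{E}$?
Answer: $409802$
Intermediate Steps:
$V = 392$ ($V = \left(-56\right) \left(-7\right) = 392$)
$l{\left(E \right)} = 1$
$D + l{\left(V \right)} = 409801 + 1 = 409802$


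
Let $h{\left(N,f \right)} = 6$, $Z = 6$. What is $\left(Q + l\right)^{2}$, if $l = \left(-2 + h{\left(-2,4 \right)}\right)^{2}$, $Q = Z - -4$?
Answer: $676$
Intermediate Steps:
$Q = 10$ ($Q = 6 - -4 = 6 + 4 = 10$)
$l = 16$ ($l = \left(-2 + 6\right)^{2} = 4^{2} = 16$)
$\left(Q + l\right)^{2} = \left(10 + 16\right)^{2} = 26^{2} = 676$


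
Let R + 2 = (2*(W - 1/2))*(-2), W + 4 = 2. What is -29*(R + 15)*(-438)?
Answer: 292146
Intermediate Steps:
W = -2 (W = -4 + 2 = -2)
R = 8 (R = -2 + (2*(-2 - 1/2))*(-2) = -2 + (2*(-5/2))*(-2) = -2 - 5*(-2) = -2 + 10 = 8)
-29*(R + 15)*(-438) = -29*(8 + 15)*(-438) = -29*23*(-438) = -667*(-438) = 292146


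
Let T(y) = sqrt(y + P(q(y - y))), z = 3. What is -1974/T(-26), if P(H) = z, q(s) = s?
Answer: 1974*I*sqrt(23)/23 ≈ 411.61*I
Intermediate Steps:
P(H) = 3
T(y) = sqrt(3 + y) (T(y) = sqrt(y + 3) = sqrt(3 + y))
-1974/T(-26) = -1974/sqrt(3 - 26) = -1974*(-I*sqrt(23)/23) = -(-1974)*I*sqrt(23)/23 = 1974*I*sqrt(23)/23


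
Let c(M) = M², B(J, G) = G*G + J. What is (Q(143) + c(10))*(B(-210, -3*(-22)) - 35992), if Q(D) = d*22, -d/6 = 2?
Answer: 5222744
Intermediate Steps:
d = -12 (d = -6*2 = -12)
Q(D) = -264 (Q(D) = -12*22 = -264)
B(J, G) = J + G² (B(J, G) = G² + J = J + G²)
(Q(143) + c(10))*(B(-210, -3*(-22)) - 35992) = (-264 + 10²)*((-210 + (-3*(-22))²) - 35992) = (-264 + 100)*((-210 + 66²) - 35992) = -164*((-210 + 4356) - 35992) = -164*(4146 - 35992) = -164*(-31846) = 5222744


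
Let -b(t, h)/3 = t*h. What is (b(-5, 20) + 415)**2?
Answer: 511225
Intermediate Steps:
b(t, h) = -3*h*t (b(t, h) = -3*t*h = -3*h*t)
(b(-5, 20) + 415)**2 = (-3*20*(-5) + 415)**2 = (300 + 415)**2 = 715**2 = 511225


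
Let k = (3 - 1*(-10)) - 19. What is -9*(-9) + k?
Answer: 75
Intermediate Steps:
k = -6 (k = (3 + 10) - 19 = 13 - 19 = -6)
-9*(-9) + k = -9*(-9) - 6 = 81 - 6 = 75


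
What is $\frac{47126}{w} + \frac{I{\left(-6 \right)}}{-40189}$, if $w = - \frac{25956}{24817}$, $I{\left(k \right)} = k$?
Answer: $- \frac{23501038963651}{521572842} \approx -45058.0$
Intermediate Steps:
$w = - \frac{25956}{24817}$ ($w = \left(-25956\right) \frac{1}{24817} = - \frac{25956}{24817} \approx -1.0459$)
$\frac{47126}{w} + \frac{I{\left(-6 \right)}}{-40189} = \frac{47126}{- \frac{25956}{24817}} - \frac{6}{-40189} = 47126 \left(- \frac{24817}{25956}\right) - - \frac{6}{40189} = - \frac{584762971}{12978} + \frac{6}{40189} = - \frac{23501038963651}{521572842}$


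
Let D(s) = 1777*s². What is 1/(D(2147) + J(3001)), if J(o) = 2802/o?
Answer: 3001/24582016856995 ≈ 1.2208e-10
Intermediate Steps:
1/(D(2147) + J(3001)) = 1/(1777*2147² + 2802/3001) = 1/(1777*4609609 + 2802*(1/3001)) = 1/(8191275193 + 2802/3001) = 1/(24582016856995/3001) = 3001/24582016856995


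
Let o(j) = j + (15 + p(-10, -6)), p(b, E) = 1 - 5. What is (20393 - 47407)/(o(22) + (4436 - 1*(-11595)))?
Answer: -13507/8032 ≈ -1.6816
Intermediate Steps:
p(b, E) = -4
o(j) = 11 + j (o(j) = j + (15 - 4) = j + 11 = 11 + j)
(20393 - 47407)/(o(22) + (4436 - 1*(-11595))) = (20393 - 47407)/((11 + 22) + (4436 - 1*(-11595))) = -27014/(33 + (4436 + 11595)) = -27014/(33 + 16031) = -27014/16064 = -27014*1/16064 = -13507/8032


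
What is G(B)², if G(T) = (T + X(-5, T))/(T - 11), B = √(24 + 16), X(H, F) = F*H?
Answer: 640/(11 - 2*√10)² ≈ 29.277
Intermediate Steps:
B = 2*√10 (B = √40 = 2*√10 ≈ 6.3246)
G(T) = -4*T/(-11 + T) (G(T) = (T + T*(-5))/(T - 11) = (T - 5*T)/(-11 + T) = (-4*T)/(-11 + T) = -4*T/(-11 + T))
G(B)² = (-4*2*√10/(-11 + 2*√10))² = (-8*√10/(-11 + 2*√10))² = 640/(-11 + 2*√10)²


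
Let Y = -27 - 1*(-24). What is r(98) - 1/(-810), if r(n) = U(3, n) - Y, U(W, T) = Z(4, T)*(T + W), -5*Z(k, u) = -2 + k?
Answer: -30293/810 ≈ -37.399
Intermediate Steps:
Z(k, u) = ⅖ - k/5 (Z(k, u) = -(-2 + k)/5 = ⅖ - k/5)
U(W, T) = -2*T/5 - 2*W/5 (U(W, T) = (⅖ - ⅕*4)*(T + W) = (⅖ - ⅘)*(T + W) = -2*(T + W)/5 = -2*T/5 - 2*W/5)
Y = -3 (Y = -27 + 24 = -3)
r(n) = 9/5 - 2*n/5 (r(n) = (-2*n/5 - ⅖*3) - 1*(-3) = (-2*n/5 - 6/5) + 3 = (-6/5 - 2*n/5) + 3 = 9/5 - 2*n/5)
r(98) - 1/(-810) = (9/5 - ⅖*98) - 1/(-810) = (9/5 - 196/5) - 1*(-1/810) = -187/5 + 1/810 = -30293/810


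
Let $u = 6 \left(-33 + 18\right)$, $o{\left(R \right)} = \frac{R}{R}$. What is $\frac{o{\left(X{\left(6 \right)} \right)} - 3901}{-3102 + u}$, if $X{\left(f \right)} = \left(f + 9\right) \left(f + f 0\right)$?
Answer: $\frac{325}{266} \approx 1.2218$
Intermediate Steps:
$X{\left(f \right)} = f \left(9 + f\right)$ ($X{\left(f \right)} = \left(9 + f\right) \left(f + 0\right) = \left(9 + f\right) f = f \left(9 + f\right)$)
$o{\left(R \right)} = 1$
$u = -90$ ($u = 6 \left(-15\right) = -90$)
$\frac{o{\left(X{\left(6 \right)} \right)} - 3901}{-3102 + u} = \frac{1 - 3901}{-3102 - 90} = - \frac{3900}{-3192} = \left(-3900\right) \left(- \frac{1}{3192}\right) = \frac{325}{266}$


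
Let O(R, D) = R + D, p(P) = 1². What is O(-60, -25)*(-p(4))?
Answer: 85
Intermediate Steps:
p(P) = 1
O(R, D) = D + R
O(-60, -25)*(-p(4)) = (-25 - 60)*(-1*1) = -85*(-1) = 85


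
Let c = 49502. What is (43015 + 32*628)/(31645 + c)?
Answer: 21037/27049 ≈ 0.77774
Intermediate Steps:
(43015 + 32*628)/(31645 + c) = (43015 + 32*628)/(31645 + 49502) = (43015 + 20096)/81147 = 63111*(1/81147) = 21037/27049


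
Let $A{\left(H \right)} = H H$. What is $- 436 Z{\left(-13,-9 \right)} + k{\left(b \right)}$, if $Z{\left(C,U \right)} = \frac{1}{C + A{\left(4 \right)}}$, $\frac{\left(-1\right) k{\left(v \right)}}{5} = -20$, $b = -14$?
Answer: $- \frac{136}{3} \approx -45.333$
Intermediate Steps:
$A{\left(H \right)} = H^{2}$
$k{\left(v \right)} = 100$ ($k{\left(v \right)} = \left(-5\right) \left(-20\right) = 100$)
$Z{\left(C,U \right)} = \frac{1}{16 + C}$ ($Z{\left(C,U \right)} = \frac{1}{C + 4^{2}} = \frac{1}{C + 16} = \frac{1}{16 + C}$)
$- 436 Z{\left(-13,-9 \right)} + k{\left(b \right)} = - \frac{436}{16 - 13} + 100 = - \frac{436}{3} + 100 = - \frac{136}{3}$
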